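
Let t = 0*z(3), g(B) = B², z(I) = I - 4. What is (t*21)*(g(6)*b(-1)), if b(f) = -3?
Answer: 0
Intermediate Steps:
z(I) = -4 + I
t = 0 (t = 0*(-4 + 3) = 0*(-1) = 0)
(t*21)*(g(6)*b(-1)) = (0*21)*(6²*(-3)) = 0*(36*(-3)) = 0*(-108) = 0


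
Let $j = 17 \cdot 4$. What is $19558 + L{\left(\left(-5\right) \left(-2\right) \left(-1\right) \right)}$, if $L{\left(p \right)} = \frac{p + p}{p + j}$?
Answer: $\frac{567172}{29} \approx 19558.0$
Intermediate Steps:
$j = 68$
$L{\left(p \right)} = \frac{2 p}{68 + p}$ ($L{\left(p \right)} = \frac{p + p}{p + 68} = \frac{2 p}{68 + p}$)
$19558 + L{\left(\left(-5\right) \left(-2\right) \left(-1\right) \right)} = 19558 + \frac{2 \left(-5\right) \left(-2\right) \left(-1\right)}{68 + \left(-5\right) \left(-2\right) \left(-1\right)} = 19558 + \frac{2 \cdot 10 \left(-1\right)}{68 + 10 \left(-1\right)} = 19558 + 2 \left(-10\right) \frac{1}{68 - 10} = 19558 + 2 \left(-10\right) \frac{1}{58} = 19558 - \frac{10}{29} = \frac{567172}{29}$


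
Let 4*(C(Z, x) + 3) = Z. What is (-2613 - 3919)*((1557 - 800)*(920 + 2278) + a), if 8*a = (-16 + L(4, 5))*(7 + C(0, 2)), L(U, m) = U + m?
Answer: -15813204490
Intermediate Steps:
C(Z, x) = -3 + Z/4
a = -7/2 (a = ((-16 + (4 + 5))*(7 + (-3 + (1/4)*0)))/8 = ((-16 + 9)*(7 + (-3 + 0)))/8 = (-7*(7 - 3))/8 = (-7*4)/8 = (1/8)*(-28) = -7/2 ≈ -3.5000)
(-2613 - 3919)*((1557 - 800)*(920 + 2278) + a) = (-2613 - 3919)*((1557 - 800)*(920 + 2278) - 7/2) = -6532*(757*3198 - 7/2) = -6532*(2420886 - 7/2) = -6532*4841765/2 = -15813204490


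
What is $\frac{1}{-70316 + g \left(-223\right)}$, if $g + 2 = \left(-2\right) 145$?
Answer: $- \frac{1}{5200} \approx -0.00019231$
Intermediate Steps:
$g = -292$ ($g = -2 - 290 = -292$)
$\frac{1}{-70316 + g \left(-223\right)} = \frac{1}{-70316 - -65116} = \frac{1}{-70316 + 65116} = \frac{1}{-5200} = - \frac{1}{5200}$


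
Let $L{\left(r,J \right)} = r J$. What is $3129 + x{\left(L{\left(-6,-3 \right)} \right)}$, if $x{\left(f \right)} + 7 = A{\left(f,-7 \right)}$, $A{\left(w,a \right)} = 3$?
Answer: $3125$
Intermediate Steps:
$L{\left(r,J \right)} = J r$
$x{\left(f \right)} = -4$ ($x{\left(f \right)} = -7 + 3 = -4$)
$3129 + x{\left(L{\left(-6,-3 \right)} \right)} = 3129 - 4 = 3125$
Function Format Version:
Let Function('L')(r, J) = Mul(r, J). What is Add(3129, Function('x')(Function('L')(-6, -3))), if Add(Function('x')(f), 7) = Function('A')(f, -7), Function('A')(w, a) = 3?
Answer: 3125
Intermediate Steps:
Function('L')(r, J) = Mul(J, r)
Function('x')(f) = -4 (Function('x')(f) = Add(-7, 3) = -4)
Add(3129, Function('x')(Function('L')(-6, -3))) = Add(3129, -4) = 3125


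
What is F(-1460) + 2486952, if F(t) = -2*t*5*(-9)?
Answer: 2355552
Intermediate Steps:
F(t) = 90*t (F(t) = -10*t*(-9) = 90*t)
F(-1460) + 2486952 = 90*(-1460) + 2486952 = -131400 + 2486952 = 2355552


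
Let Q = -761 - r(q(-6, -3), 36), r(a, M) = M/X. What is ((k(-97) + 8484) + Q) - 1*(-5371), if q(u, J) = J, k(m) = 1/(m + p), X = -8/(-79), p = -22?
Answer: 3031761/238 ≈ 12738.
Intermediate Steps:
X = 8/79 (X = -8*(-1/79) = 8/79 ≈ 0.10127)
k(m) = 1/(-22 + m) (k(m) = 1/(m - 22) = 1/(-22 + m))
r(a, M) = 79*M/8 (r(a, M) = M/(8/79) = M*(79/8) = 79*M/8)
Q = -2233/2 (Q = -761 - 79*36/8 = -761 - 1*711/2 = -761 - 711/2 = -2233/2 ≈ -1116.5)
((k(-97) + 8484) + Q) - 1*(-5371) = ((1/(-22 - 97) + 8484) - 2233/2) - 1*(-5371) = ((1/(-119) + 8484) - 2233/2) + 5371 = ((-1/119 + 8484) - 2233/2) + 5371 = (1009595/119 - 2233/2) + 5371 = 1753463/238 + 5371 = 3031761/238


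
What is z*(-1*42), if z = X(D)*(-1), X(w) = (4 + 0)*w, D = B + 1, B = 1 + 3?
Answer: 840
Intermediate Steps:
B = 4
D = 5 (D = 4 + 1 = 5)
X(w) = 4*w
z = -20 (z = (4*5)*(-1) = 20*(-1) = -20)
z*(-1*42) = -(-20)*42 = -20*(-42) = 840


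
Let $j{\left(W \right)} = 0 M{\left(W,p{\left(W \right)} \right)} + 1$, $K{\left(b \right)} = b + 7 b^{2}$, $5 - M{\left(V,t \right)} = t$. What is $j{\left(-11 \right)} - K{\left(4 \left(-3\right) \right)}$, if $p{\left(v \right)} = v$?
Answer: $-995$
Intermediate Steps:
$M{\left(V,t \right)} = 5 - t$
$j{\left(W \right)} = 1$ ($j{\left(W \right)} = 0 \left(5 - W\right) + 1 = 0 + 1 = 1$)
$j{\left(-11 \right)} - K{\left(4 \left(-3\right) \right)} = 1 - 4 \left(-3\right) \left(1 + 7 \cdot 4 \left(-3\right)\right) = 1 - - 12 \left(1 + 7 \left(-12\right)\right) = 1 - - 12 \left(1 - 84\right) = 1 - \left(-12\right) \left(-83\right) = 1 - 996 = -995$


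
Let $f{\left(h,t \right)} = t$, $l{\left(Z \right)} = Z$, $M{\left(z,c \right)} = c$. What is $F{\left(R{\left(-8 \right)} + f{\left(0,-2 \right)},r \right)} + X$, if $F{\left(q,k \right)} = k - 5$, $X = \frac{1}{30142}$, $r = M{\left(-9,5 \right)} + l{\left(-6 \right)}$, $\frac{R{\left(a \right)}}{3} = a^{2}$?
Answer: $- \frac{180851}{30142} \approx -6.0$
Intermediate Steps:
$R{\left(a \right)} = 3 a^{2}$
$r = -1$ ($r = 5 - 6 = -1$)
$X = \frac{1}{30142} \approx 3.3176 \cdot 10^{-5}$
$F{\left(q,k \right)} = -5 + k$
$F{\left(R{\left(-8 \right)} + f{\left(0,-2 \right)},r \right)} + X = \left(-5 - 1\right) + \frac{1}{30142} = -6 + \frac{1}{30142} = - \frac{180851}{30142}$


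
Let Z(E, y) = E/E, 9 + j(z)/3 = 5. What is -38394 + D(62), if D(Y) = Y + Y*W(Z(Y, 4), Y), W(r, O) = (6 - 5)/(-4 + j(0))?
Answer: -306687/8 ≈ -38336.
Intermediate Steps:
j(z) = -12 (j(z) = -27 + 3*5 = -27 + 15 = -12)
Z(E, y) = 1
W(r, O) = -1/16 (W(r, O) = (6 - 5)/(-4 - 12) = 1/(-16) = 1*(-1/16) = -1/16)
D(Y) = 15*Y/16 (D(Y) = Y + Y*(-1/16) = Y - Y/16 = 15*Y/16)
-38394 + D(62) = -38394 + (15/16)*62 = -38394 + 465/8 = -306687/8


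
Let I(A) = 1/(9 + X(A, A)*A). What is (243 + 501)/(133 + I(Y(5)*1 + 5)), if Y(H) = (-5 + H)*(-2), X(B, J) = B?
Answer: 25296/4523 ≈ 5.5928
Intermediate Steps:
Y(H) = 10 - 2*H
I(A) = 1/(9 + A²) (I(A) = 1/(9 + A*A) = 1/(9 + A²))
(243 + 501)/(133 + I(Y(5)*1 + 5)) = (243 + 501)/(133 + 1/(9 + ((10 - 2*5)*1 + 5)²)) = 744/(133 + 1/(9 + ((10 - 10)*1 + 5)²)) = 744/(133 + 1/(9 + (0*1 + 5)²)) = 744/(133 + 1/(9 + (0 + 5)²)) = 744/(133 + 1/(9 + 5²)) = 744/(133 + 1/(9 + 25)) = 744/(133 + 1/34) = 744/(4523/34) = 744*(34/4523) = 25296/4523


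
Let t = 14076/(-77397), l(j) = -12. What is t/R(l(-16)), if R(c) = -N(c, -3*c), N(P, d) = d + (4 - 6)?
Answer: 138/25799 ≈ 0.0053490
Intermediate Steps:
N(P, d) = -2 + d (N(P, d) = d - 2 = -2 + d)
R(c) = 2 + 3*c (R(c) = -(-2 - 3*c) = 2 + 3*c)
t = -4692/25799 (t = 14076*(-1/77397) = -4692/25799 ≈ -0.18187)
t/R(l(-16)) = -4692/(25799*(2 + 3*(-12))) = -4692/(25799*(2 - 36)) = -4692/25799/(-34) = -4692/25799*(-1/34) = 138/25799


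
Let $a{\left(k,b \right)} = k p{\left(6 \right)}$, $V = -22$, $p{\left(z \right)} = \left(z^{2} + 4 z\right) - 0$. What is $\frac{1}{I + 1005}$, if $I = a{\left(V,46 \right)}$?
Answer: $- \frac{1}{315} \approx -0.0031746$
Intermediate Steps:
$p{\left(z \right)} = z^{2} + 4 z$ ($p{\left(z \right)} = \left(z^{2} + 4 z\right) + 0 = z^{2} + 4 z$)
$a{\left(k,b \right)} = 60 k$ ($a{\left(k,b \right)} = k 6 \left(4 + 6\right) = k 6 \cdot 10 = k 60 = 60 k$)
$I = -1320$ ($I = 60 \left(-22\right) = -1320$)
$\frac{1}{I + 1005} = \frac{1}{-1320 + 1005} = \frac{1}{-315} = - \frac{1}{315}$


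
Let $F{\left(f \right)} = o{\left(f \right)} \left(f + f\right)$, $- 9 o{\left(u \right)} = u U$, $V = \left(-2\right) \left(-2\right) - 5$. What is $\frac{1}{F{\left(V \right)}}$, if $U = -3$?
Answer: $\frac{3}{2} \approx 1.5$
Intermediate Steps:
$V = -1$ ($V = 4 - 5 = -1$)
$o{\left(u \right)} = \frac{u}{3}$ ($o{\left(u \right)} = - \frac{u \left(-3\right)}{9} = - \frac{\left(-3\right) u}{9} = \frac{u}{3}$)
$F{\left(f \right)} = \frac{2 f^{2}}{3}$ ($F{\left(f \right)} = \frac{f}{3} \left(f + f\right) = \frac{f}{3} \cdot 2 f = \frac{2 f^{2}}{3}$)
$\frac{1}{F{\left(V \right)}} = \frac{1}{\frac{2}{3} \left(-1\right)^{2}} = \frac{1}{\frac{2}{3} \cdot 1} = \frac{1}{\frac{2}{3}} = \frac{3}{2}$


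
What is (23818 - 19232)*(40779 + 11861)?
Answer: 241407040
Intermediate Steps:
(23818 - 19232)*(40779 + 11861) = 4586*52640 = 241407040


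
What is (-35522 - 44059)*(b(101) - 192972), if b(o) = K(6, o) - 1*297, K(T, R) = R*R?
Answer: 14568734508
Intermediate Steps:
K(T, R) = R²
b(o) = -297 + o² (b(o) = o² - 1*297 = o² - 297 = -297 + o²)
(-35522 - 44059)*(b(101) - 192972) = (-35522 - 44059)*((-297 + 101²) - 192972) = -79581*((-297 + 10201) - 192972) = -79581*(9904 - 192972) = -79581*(-183068) = 14568734508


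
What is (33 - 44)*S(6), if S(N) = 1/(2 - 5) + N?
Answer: -187/3 ≈ -62.333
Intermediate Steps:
S(N) = -⅓ + N (S(N) = 1/(-3) + N = -⅓ + N)
(33 - 44)*S(6) = (33 - 44)*(-⅓ + 6) = -11*17/3 = -187/3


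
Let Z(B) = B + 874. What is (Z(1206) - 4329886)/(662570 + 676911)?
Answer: -4327806/1339481 ≈ -3.2310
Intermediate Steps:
Z(B) = 874 + B
(Z(1206) - 4329886)/(662570 + 676911) = ((874 + 1206) - 4329886)/(662570 + 676911) = (2080 - 4329886)/1339481 = -4327806*1/1339481 = -4327806/1339481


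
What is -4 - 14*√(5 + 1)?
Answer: -4 - 14*√6 ≈ -38.293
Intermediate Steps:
-4 - 14*√(5 + 1) = -4 - 14*√6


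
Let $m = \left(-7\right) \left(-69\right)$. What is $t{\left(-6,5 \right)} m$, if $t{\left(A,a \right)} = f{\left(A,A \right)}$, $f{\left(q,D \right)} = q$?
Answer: $-2898$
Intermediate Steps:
$t{\left(A,a \right)} = A$
$m = 483$
$t{\left(-6,5 \right)} m = \left(-6\right) 483 = -2898$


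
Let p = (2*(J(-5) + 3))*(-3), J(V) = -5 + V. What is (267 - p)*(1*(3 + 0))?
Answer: 675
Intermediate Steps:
p = 42 (p = (2*((-5 - 5) + 3))*(-3) = (2*(-10 + 3))*(-3) = (2*(-7))*(-3) = -14*(-3) = 42)
(267 - p)*(1*(3 + 0)) = (267 - 1*42)*(1*(3 + 0)) = (267 - 42)*(1*3) = 225*3 = 675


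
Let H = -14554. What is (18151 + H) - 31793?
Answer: -28196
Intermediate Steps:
(18151 + H) - 31793 = (18151 - 14554) - 31793 = 3597 - 31793 = -28196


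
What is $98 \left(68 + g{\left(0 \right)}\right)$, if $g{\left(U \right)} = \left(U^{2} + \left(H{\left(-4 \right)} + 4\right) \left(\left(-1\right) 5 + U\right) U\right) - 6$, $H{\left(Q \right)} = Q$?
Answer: $6076$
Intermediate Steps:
$g{\left(U \right)} = -6 + U^{2}$ ($g{\left(U \right)} = \left(U^{2} + \left(-4 + 4\right) \left(\left(-1\right) 5 + U\right) U\right) - 6 = \left(U^{2} + 0 \left(-5 + U\right) U\right) - 6 = \left(U^{2} + 0 U\right) - 6 = \left(U^{2} + 0\right) - 6 = U^{2} - 6 = -6 + U^{2}$)
$98 \left(68 + g{\left(0 \right)}\right) = 98 \left(68 - \left(6 - 0^{2}\right)\right) = 98 \left(68 + \left(-6 + 0\right)\right) = 98 \left(68 - 6\right) = 98 \cdot 62 = 6076$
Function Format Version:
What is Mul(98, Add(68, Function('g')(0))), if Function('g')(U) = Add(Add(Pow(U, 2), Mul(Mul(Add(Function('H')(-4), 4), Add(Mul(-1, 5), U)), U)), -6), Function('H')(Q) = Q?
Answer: 6076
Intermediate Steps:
Function('g')(U) = Add(-6, Pow(U, 2)) (Function('g')(U) = Add(Add(Pow(U, 2), Mul(Mul(Add(-4, 4), Add(Mul(-1, 5), U)), U)), -6) = Add(Add(Pow(U, 2), Mul(Mul(0, Add(-5, U)), U)), -6) = Add(Add(Pow(U, 2), Mul(0, U)), -6) = Add(Add(Pow(U, 2), 0), -6) = Add(Pow(U, 2), -6) = Add(-6, Pow(U, 2)))
Mul(98, Add(68, Function('g')(0))) = Mul(98, Add(68, Add(-6, Pow(0, 2)))) = Mul(98, Add(68, Add(-6, 0))) = Mul(98, Add(68, -6)) = Mul(98, 62) = 6076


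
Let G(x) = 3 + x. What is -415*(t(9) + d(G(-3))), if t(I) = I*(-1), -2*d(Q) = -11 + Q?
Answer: 2905/2 ≈ 1452.5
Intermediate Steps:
d(Q) = 11/2 - Q/2 (d(Q) = -(-11 + Q)/2 = 11/2 - Q/2)
t(I) = -I
-415*(t(9) + d(G(-3))) = -415*(-1*9 + (11/2 - (3 - 3)/2)) = -415*(-9 + (11/2 - ½*0)) = -415*(-9 + (11/2 + 0)) = -415*(-9 + 11/2) = -415*(-7/2) = 2905/2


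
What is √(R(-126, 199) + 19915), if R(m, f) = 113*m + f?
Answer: 2*√1469 ≈ 76.655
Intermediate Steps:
R(m, f) = f + 113*m
√(R(-126, 199) + 19915) = √((199 + 113*(-126)) + 19915) = √((199 - 14238) + 19915) = √(-14039 + 19915) = √5876 = 2*√1469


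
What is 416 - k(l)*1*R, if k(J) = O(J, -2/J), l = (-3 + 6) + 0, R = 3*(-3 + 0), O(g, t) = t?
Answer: 410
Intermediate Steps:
R = -9 (R = 3*(-3) = -9)
l = 3 (l = 3 + 0 = 3)
k(J) = -2/J
416 - k(l)*1*R = 416 - -2/3*1*(-9) = 416 - -2*⅓*1*(-9) = 416 - (-⅔*1)*(-9) = 416 - (-2)*(-9)/3 = 416 - 1*6 = 416 - 6 = 410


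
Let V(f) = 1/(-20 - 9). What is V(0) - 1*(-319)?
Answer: 9250/29 ≈ 318.97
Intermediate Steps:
V(f) = -1/29 (V(f) = 1/(-29) = -1/29)
V(0) - 1*(-319) = -1/29 - 1*(-319) = -1/29 + 319 = 9250/29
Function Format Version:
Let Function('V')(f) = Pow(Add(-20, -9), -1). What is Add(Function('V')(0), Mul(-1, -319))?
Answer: Rational(9250, 29) ≈ 318.97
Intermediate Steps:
Function('V')(f) = Rational(-1, 29) (Function('V')(f) = Pow(-29, -1) = Rational(-1, 29))
Add(Function('V')(0), Mul(-1, -319)) = Add(Rational(-1, 29), Mul(-1, -319)) = Add(Rational(-1, 29), 319) = Rational(9250, 29)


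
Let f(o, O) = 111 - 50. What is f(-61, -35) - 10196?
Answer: -10135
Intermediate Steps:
f(o, O) = 61
f(-61, -35) - 10196 = 61 - 10196 = -10135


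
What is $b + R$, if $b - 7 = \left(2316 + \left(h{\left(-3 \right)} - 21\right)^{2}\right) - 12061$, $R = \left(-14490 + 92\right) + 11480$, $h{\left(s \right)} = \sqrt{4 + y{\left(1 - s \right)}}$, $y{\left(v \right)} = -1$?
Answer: $-12656 + \left(21 - \sqrt{3}\right)^{2} \approx -12285.0$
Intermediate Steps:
$h{\left(s \right)} = \sqrt{3}$ ($h{\left(s \right)} = \sqrt{4 - 1} = \sqrt{3}$)
$R = -2918$ ($R = -14398 + 11480 = -2918$)
$b = -9738 + \left(-21 + \sqrt{3}\right)^{2}$ ($b = 7 - \left(9745 - \left(\sqrt{3} - 21\right)^{2}\right) = 7 - \left(9745 - \left(-21 + \sqrt{3}\right)^{2}\right) = -9738 + \left(-21 + \sqrt{3}\right)^{2} \approx -9366.8$)
$b + R = \left(-9738 + \left(21 - \sqrt{3}\right)^{2}\right) - 2918 = -12656 + \left(21 - \sqrt{3}\right)^{2}$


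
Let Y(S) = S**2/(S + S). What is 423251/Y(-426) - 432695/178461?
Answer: -25208653582/12670731 ≈ -1989.5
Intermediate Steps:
Y(S) = S/2 (Y(S) = S**2/((2*S)) = (1/(2*S))*S**2 = S/2)
423251/Y(-426) - 432695/178461 = 423251/(((1/2)*(-426))) - 432695/178461 = 423251/(-213) - 432695*1/178461 = 423251*(-1/213) - 432695/178461 = -423251/213 - 432695/178461 = -25208653582/12670731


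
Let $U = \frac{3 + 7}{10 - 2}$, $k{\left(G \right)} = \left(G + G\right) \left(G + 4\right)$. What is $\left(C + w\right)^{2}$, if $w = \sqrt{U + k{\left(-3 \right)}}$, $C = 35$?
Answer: $\frac{\left(70 + i \sqrt{19}\right)^{2}}{4} \approx 1220.3 + 152.56 i$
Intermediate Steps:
$k{\left(G \right)} = 2 G \left(4 + G\right)$
$U = \frac{5}{4}$ ($U = \frac{10}{8} = 10 \cdot \frac{1}{8} = \frac{5}{4} \approx 1.25$)
$w = \frac{i \sqrt{19}}{2}$ ($w = \sqrt{\frac{5}{4} + 2 \left(-3\right) \left(4 - 3\right)} = \sqrt{\frac{5}{4} + 2 \left(-3\right) 1} = \sqrt{\frac{5}{4} - 6} = \sqrt{- \frac{19}{4}} = \frac{i \sqrt{19}}{2} \approx 2.1795 i$)
$\left(C + w\right)^{2} = \left(35 + \frac{i \sqrt{19}}{2}\right)^{2}$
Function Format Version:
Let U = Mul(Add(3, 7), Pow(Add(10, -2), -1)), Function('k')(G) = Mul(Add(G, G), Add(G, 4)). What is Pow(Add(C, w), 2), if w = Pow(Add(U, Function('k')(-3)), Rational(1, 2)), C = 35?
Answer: Mul(Rational(1, 4), Pow(Add(70, Mul(I, Pow(19, Rational(1, 2)))), 2)) ≈ Add(1220.3, Mul(152.56, I))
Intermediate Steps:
Function('k')(G) = Mul(2, G, Add(4, G)) (Function('k')(G) = Mul(Mul(2, G), Add(4, G)) = Mul(2, G, Add(4, G)))
U = Rational(5, 4) (U = Mul(10, Pow(8, -1)) = Mul(10, Rational(1, 8)) = Rational(5, 4) ≈ 1.2500)
w = Mul(Rational(1, 2), I, Pow(19, Rational(1, 2))) (w = Pow(Add(Rational(5, 4), Mul(2, -3, Add(4, -3))), Rational(1, 2)) = Pow(Add(Rational(5, 4), Mul(2, -3, 1)), Rational(1, 2)) = Pow(Add(Rational(5, 4), -6), Rational(1, 2)) = Pow(Rational(-19, 4), Rational(1, 2)) = Mul(Rational(1, 2), I, Pow(19, Rational(1, 2))) ≈ Mul(2.1795, I))
Pow(Add(C, w), 2) = Pow(Add(35, Mul(Rational(1, 2), I, Pow(19, Rational(1, 2)))), 2)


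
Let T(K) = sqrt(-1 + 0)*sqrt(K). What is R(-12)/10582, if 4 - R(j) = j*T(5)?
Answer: 2/5291 + 6*I*sqrt(5)/5291 ≈ 0.000378 + 0.0025357*I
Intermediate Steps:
T(K) = I*sqrt(K) (T(K) = sqrt(-1)*sqrt(K) = I*sqrt(K))
R(j) = 4 - I*j*sqrt(5) (R(j) = 4 - j*I*sqrt(5) = 4 - I*j*sqrt(5))
R(-12)/10582 = (4 - 1*I*(-12)*sqrt(5))/10582 = (4 + 12*I*sqrt(5))*(1/10582) = 2/5291 + 6*I*sqrt(5)/5291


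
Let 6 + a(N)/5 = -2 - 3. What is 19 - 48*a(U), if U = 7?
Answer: 2659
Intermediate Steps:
a(N) = -55 (a(N) = -30 + 5*(-2 - 3) = -30 + 5*(-5) = -30 - 25 = -55)
19 - 48*a(U) = 19 - 48*(-55) = 19 + 2640 = 2659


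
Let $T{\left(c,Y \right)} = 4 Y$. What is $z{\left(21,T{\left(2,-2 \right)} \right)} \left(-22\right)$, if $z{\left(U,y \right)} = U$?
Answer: $-462$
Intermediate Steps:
$z{\left(21,T{\left(2,-2 \right)} \right)} \left(-22\right) = 21 \left(-22\right) = -462$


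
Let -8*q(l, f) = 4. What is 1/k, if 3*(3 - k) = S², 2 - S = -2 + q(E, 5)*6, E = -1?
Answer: -3/40 ≈ -0.075000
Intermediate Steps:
q(l, f) = -½ (q(l, f) = -⅛*4 = -½)
S = 7 (S = 2 - (-2 - ½*6) = 2 - (-2 - 3) = 2 - 1*(-5) = 2 + 5 = 7)
k = -40/3 (k = 3 - ⅓*7² = 3 - ⅓*49 = 3 - 49/3 = -40/3 ≈ -13.333)
1/k = 1/(-40/3) = -3/40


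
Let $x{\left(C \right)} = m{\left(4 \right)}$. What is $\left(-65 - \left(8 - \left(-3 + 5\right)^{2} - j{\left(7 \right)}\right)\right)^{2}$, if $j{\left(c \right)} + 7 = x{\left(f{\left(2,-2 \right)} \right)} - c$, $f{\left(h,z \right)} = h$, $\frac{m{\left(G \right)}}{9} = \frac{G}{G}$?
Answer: $5476$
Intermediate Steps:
$m{\left(G \right)} = 9$ ($m{\left(G \right)} = 9 \frac{G}{G} = 9 \cdot 1 = 9$)
$x{\left(C \right)} = 9$
$j{\left(c \right)} = 2 - c$ ($j{\left(c \right)} = -7 - \left(-9 + c\right) = 2 - c$)
$\left(-65 - \left(8 - \left(-3 + 5\right)^{2} - j{\left(7 \right)}\right)\right)^{2} = \left(-65 + \left(\left(-8 + \left(-3 + 5\right)^{2}\right) + \left(2 - 7\right)\right)\right)^{2} = \left(-65 + \left(\left(-8 + 2^{2}\right) + \left(2 - 7\right)\right)\right)^{2} = \left(-65 + \left(\left(-8 + 4\right) - 5\right)\right)^{2} = \left(-65 - 9\right)^{2} = \left(-74\right)^{2} = 5476$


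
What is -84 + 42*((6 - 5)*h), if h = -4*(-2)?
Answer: 252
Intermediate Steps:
h = 8
-84 + 42*((6 - 5)*h) = -84 + 42*((6 - 5)*8) = -84 + 42*(1*8) = -84 + 42*8 = -84 + 336 = 252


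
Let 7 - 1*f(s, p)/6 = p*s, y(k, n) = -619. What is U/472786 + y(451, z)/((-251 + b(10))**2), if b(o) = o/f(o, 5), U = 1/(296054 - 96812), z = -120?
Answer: -242580327605513423/24697130168409735168 ≈ -0.0098222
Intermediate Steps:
U = 1/199242 ≈ 5.0190e-6
f(s, p) = 42 - 6*p*s
b(o) = o/(42 - 30*o) (b(o) = o/(42 - 6*5*o) = o/(42 - 30*o))
U/472786 + y(451, z)/((-251 + b(10))**2) = (1/199242)/472786 - 619/(-251 - 1*10/(-42 + 30*10))**2 = (1/199242)*(1/472786) - 619/(-251 - 1*10/(-42 + 300))**2 = 1/94198828212 - 619/(-251 - 1*10/258)**2 = 1/94198828212 - 619/(-251 - 1*10*1/258)**2 = 1/94198828212 - 619/(-251 - 5/129)**2 = 1/94198828212 - 619/((-32384/129)**2) = 1/94198828212 - 619/1048723456/16641 = 1/94198828212 - 619*16641/1048723456 = 1/94198828212 - 10300779/1048723456 = -242580327605513423/24697130168409735168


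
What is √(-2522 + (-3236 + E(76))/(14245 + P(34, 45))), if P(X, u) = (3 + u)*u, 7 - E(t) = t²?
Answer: I*√27155140723/3281 ≈ 50.225*I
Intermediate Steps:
E(t) = 7 - t²
P(X, u) = u*(3 + u)
√(-2522 + (-3236 + E(76))/(14245 + P(34, 45))) = √(-2522 + (-3236 + (7 - 1*76²))/(14245 + 45*(3 + 45))) = √(-2522 + (-3236 + (7 - 1*5776))/(14245 + 45*48)) = √(-2522 + (-3236 + (7 - 5776))/(14245 + 2160)) = √(-2522 + (-3236 - 5769)/16405) = √(-2522 - 9005*1/16405) = √(-2522 - 1801/3281) = √(-8276483/3281) = I*√27155140723/3281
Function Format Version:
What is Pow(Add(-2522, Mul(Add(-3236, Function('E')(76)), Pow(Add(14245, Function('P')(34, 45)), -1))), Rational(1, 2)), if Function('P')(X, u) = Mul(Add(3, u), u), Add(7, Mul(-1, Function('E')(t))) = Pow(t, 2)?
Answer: Mul(Rational(1, 3281), I, Pow(27155140723, Rational(1, 2))) ≈ Mul(50.225, I)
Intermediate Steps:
Function('E')(t) = Add(7, Mul(-1, Pow(t, 2)))
Function('P')(X, u) = Mul(u, Add(3, u))
Pow(Add(-2522, Mul(Add(-3236, Function('E')(76)), Pow(Add(14245, Function('P')(34, 45)), -1))), Rational(1, 2)) = Pow(Add(-2522, Mul(Add(-3236, Add(7, Mul(-1, Pow(76, 2)))), Pow(Add(14245, Mul(45, Add(3, 45))), -1))), Rational(1, 2)) = Pow(Add(-2522, Mul(Add(-3236, Add(7, Mul(-1, 5776))), Pow(Add(14245, Mul(45, 48)), -1))), Rational(1, 2)) = Pow(Add(-2522, Mul(Add(-3236, Add(7, -5776)), Pow(Add(14245, 2160), -1))), Rational(1, 2)) = Pow(Add(-2522, Mul(Add(-3236, -5769), Pow(16405, -1))), Rational(1, 2)) = Pow(Add(-2522, Mul(-9005, Rational(1, 16405))), Rational(1, 2)) = Pow(Add(-2522, Rational(-1801, 3281)), Rational(1, 2)) = Pow(Rational(-8276483, 3281), Rational(1, 2)) = Mul(Rational(1, 3281), I, Pow(27155140723, Rational(1, 2)))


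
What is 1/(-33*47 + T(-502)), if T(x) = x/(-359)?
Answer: -359/556307 ≈ -0.00064533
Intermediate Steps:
T(x) = -x/359 (T(x) = x*(-1/359) = -x/359)
1/(-33*47 + T(-502)) = 1/(-33*47 - 1/359*(-502)) = 1/(-1551 + 502/359) = 1/(-556307/359) = -359/556307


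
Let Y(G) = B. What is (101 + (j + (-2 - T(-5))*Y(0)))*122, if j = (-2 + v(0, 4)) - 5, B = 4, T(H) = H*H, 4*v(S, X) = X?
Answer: -1586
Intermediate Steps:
v(S, X) = X/4
T(H) = H**2
Y(G) = 4
j = -6 (j = (-2 + (1/4)*4) - 5 = (-2 + 1) - 5 = -1 - 5 = -6)
(101 + (j + (-2 - T(-5))*Y(0)))*122 = (101 + (-6 + (-2 - 1*(-5)**2)*4))*122 = (101 + (-6 + (-2 - 1*25)*4))*122 = (101 + (-6 + (-2 - 25)*4))*122 = (101 + (-6 - 27*4))*122 = (101 + (-6 - 108))*122 = (101 - 114)*122 = -13*122 = -1586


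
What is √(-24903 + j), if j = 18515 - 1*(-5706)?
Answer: I*√682 ≈ 26.115*I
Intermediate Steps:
j = 24221 (j = 18515 + 5706 = 24221)
√(-24903 + j) = √(-24903 + 24221) = √(-682) = I*√682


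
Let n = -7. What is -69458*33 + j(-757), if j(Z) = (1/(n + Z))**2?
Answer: -1337897773343/583696 ≈ -2.2921e+6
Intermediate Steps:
j(Z) = (-7 + Z)**(-2) (j(Z) = (1/(-7 + Z))**2 = (-7 + Z)**(-2))
-69458*33 + j(-757) = -69458*33 + (-7 - 757)**(-2) = -2292114 + (-764)**(-2) = -2292114 + 1/583696 = -1337897773343/583696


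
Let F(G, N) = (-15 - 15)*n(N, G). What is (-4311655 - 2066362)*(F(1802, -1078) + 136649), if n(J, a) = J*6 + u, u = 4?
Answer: -2108374701673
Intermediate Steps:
n(J, a) = 4 + 6*J (n(J, a) = J*6 + 4 = 6*J + 4 = 4 + 6*J)
F(G, N) = -120 - 180*N (F(G, N) = (-15 - 15)*(4 + 6*N) = -30*(4 + 6*N) = -120 - 180*N)
(-4311655 - 2066362)*(F(1802, -1078) + 136649) = (-4311655 - 2066362)*((-120 - 180*(-1078)) + 136649) = -6378017*((-120 + 194040) + 136649) = -6378017*(193920 + 136649) = -6378017*330569 = -2108374701673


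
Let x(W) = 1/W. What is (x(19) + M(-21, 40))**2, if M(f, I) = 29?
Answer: 304704/361 ≈ 844.06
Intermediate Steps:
(x(19) + M(-21, 40))**2 = (1/19 + 29)**2 = (552/19)**2 = 304704/361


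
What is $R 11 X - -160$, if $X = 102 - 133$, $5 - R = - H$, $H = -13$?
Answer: $2888$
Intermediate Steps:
$R = -8$ ($R = 5 - \left(-1\right) \left(-13\right) = 5 - 13 = -8$)
$X = -31$
$R 11 X - -160 = \left(-8\right) 11 \left(-31\right) - -160 = \left(-88\right) \left(-31\right) + \left(\left(-5 - 2\right) + 167\right) = 2728 + \left(-7 + 167\right) = 2728 + 160 = 2888$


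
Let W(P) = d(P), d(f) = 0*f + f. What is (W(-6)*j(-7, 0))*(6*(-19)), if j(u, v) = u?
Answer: -4788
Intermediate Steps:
d(f) = f (d(f) = 0 + f = f)
W(P) = P
(W(-6)*j(-7, 0))*(6*(-19)) = (-6*(-7))*(6*(-19)) = 42*(-114) = -4788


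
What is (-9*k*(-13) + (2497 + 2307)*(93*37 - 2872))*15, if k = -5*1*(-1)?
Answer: 41010915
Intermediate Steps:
k = 5 (k = -5*(-1) = 5)
(-9*k*(-13) + (2497 + 2307)*(93*37 - 2872))*15 = (-9*5*(-13) + (2497 + 2307)*(93*37 - 2872))*15 = (-45*(-13) + 4804*(3441 - 2872))*15 = (585 + 4804*569)*15 = (585 + 2733476)*15 = 2734061*15 = 41010915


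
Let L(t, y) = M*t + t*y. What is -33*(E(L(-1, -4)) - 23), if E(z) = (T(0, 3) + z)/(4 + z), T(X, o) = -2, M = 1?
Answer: 5280/7 ≈ 754.29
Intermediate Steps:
L(t, y) = t + t*y (L(t, y) = 1*t + t*y = t + t*y)
E(z) = (-2 + z)/(4 + z)
-33*(E(L(-1, -4)) - 23) = -33*((-2 - (1 - 4))/(4 - (1 - 4)) - 23) = -33*((-2 - 1*(-3))/(4 - 1*(-3)) - 23) = -33*((-2 + 3)/(4 + 3) - 23) = -33*(1/7 - 23) = -33*(-160/7) = 5280/7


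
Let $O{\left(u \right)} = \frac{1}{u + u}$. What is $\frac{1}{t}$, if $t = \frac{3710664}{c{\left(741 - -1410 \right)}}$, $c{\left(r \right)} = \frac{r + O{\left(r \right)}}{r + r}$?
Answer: $\frac{9253603}{68674015623456} \approx 1.3475 \cdot 10^{-7}$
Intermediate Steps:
$O{\left(u \right)} = \frac{1}{2 u}$
$c{\left(r \right)} = \frac{r + \frac{1}{2 r}}{2 r}$ ($c{\left(r \right)} = \frac{r + \frac{1}{2 r}}{r + r} = \frac{r + \frac{1}{2 r}}{2 r}$)
$t = \frac{68674015623456}{9253603}$ ($t = \frac{3710664}{\frac{1}{2} + \frac{1}{4 \left(741 - -1410\right)^{2}}} = \frac{3710664}{\frac{1}{2} + \frac{1}{4 \left(741 + 1410\right)^{2}}} = \frac{3710664}{\frac{1}{2} + \frac{1}{4 \cdot 4626801}} = \frac{3710664}{\frac{1}{2} + \frac{1}{4} \cdot \frac{1}{4626801}} = \frac{3710664}{\frac{1}{2} + \frac{1}{18507204}} = \frac{3710664}{\frac{9253603}{18507204}} = 3710664 \cdot \frac{18507204}{9253603} = \frac{68674015623456}{9253603} \approx 7.4213 \cdot 10^{6}$)
$\frac{1}{t} = \frac{1}{\frac{68674015623456}{9253603}} = \frac{9253603}{68674015623456}$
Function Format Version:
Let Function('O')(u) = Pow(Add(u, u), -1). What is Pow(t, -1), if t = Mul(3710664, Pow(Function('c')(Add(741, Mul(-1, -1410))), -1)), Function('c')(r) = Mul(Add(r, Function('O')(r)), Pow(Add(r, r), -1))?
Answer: Rational(9253603, 68674015623456) ≈ 1.3475e-7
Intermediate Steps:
Function('O')(u) = Mul(Rational(1, 2), Pow(u, -1)) (Function('O')(u) = Pow(Mul(2, u), -1) = Mul(Rational(1, 2), Pow(u, -1)))
Function('c')(r) = Mul(Rational(1, 2), Pow(r, -1), Add(r, Mul(Rational(1, 2), Pow(r, -1)))) (Function('c')(r) = Mul(Add(r, Mul(Rational(1, 2), Pow(r, -1))), Pow(Add(r, r), -1)) = Mul(Add(r, Mul(Rational(1, 2), Pow(r, -1))), Pow(Mul(2, r), -1)) = Mul(Add(r, Mul(Rational(1, 2), Pow(r, -1))), Mul(Rational(1, 2), Pow(r, -1))) = Mul(Rational(1, 2), Pow(r, -1), Add(r, Mul(Rational(1, 2), Pow(r, -1)))))
t = Rational(68674015623456, 9253603) (t = Mul(3710664, Pow(Add(Rational(1, 2), Mul(Rational(1, 4), Pow(Add(741, Mul(-1, -1410)), -2))), -1)) = Mul(3710664, Pow(Add(Rational(1, 2), Mul(Rational(1, 4), Pow(Add(741, 1410), -2))), -1)) = Mul(3710664, Pow(Add(Rational(1, 2), Mul(Rational(1, 4), Pow(2151, -2))), -1)) = Mul(3710664, Pow(Add(Rational(1, 2), Mul(Rational(1, 4), Rational(1, 4626801))), -1)) = Mul(3710664, Pow(Add(Rational(1, 2), Rational(1, 18507204)), -1)) = Mul(3710664, Pow(Rational(9253603, 18507204), -1)) = Mul(3710664, Rational(18507204, 9253603)) = Rational(68674015623456, 9253603) ≈ 7.4213e+6)
Pow(t, -1) = Pow(Rational(68674015623456, 9253603), -1) = Rational(9253603, 68674015623456)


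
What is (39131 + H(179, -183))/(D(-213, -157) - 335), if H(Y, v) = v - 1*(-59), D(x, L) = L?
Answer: -39007/492 ≈ -79.282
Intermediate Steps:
H(Y, v) = 59 + v (H(Y, v) = v + 59 = 59 + v)
(39131 + H(179, -183))/(D(-213, -157) - 335) = (39131 + (59 - 183))/(-157 - 335) = (39131 - 124)/(-492) = 39007*(-1/492) = -39007/492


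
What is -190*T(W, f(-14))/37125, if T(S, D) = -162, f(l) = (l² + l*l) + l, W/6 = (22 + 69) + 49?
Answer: 228/275 ≈ 0.82909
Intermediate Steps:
W = 840 (W = 6*((22 + 69) + 49) = 6*(91 + 49) = 6*140 = 840)
f(l) = l + 2*l² (f(l) = (l² + l²) + l = 2*l² + l = l + 2*l²)
-190*T(W, f(-14))/37125 = -(-30780)/37125 = -190*(-6/1375) = 228/275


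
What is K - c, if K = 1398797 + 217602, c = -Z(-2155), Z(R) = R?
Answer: 1614244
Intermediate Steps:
c = 2155 (c = -1*(-2155) = 2155)
K = 1616399
K - c = 1616399 - 1*2155 = 1616399 - 2155 = 1614244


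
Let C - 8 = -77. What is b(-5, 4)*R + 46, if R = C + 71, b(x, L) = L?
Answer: 54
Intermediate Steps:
C = -69 (C = 8 - 77 = -69)
R = 2 (R = -69 + 71 = 2)
b(-5, 4)*R + 46 = 4*2 + 46 = 8 + 46 = 54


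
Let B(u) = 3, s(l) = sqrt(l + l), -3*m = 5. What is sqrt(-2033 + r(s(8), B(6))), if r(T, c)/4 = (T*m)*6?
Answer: I*sqrt(2193) ≈ 46.829*I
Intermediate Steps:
m = -5/3 (m = -1/3*5 = -5/3 ≈ -1.6667)
s(l) = sqrt(2)*sqrt(l) (s(l) = sqrt(2*l) = sqrt(2)*sqrt(l))
r(T, c) = -40*T (r(T, c) = 4*((T*(-5/3))*6) = 4*(-5*T/3*6) = 4*(-10*T) = -40*T)
sqrt(-2033 + r(s(8), B(6))) = sqrt(-2033 - 40*sqrt(2)*sqrt(8)) = sqrt(-2033 - 40*sqrt(2)*2*sqrt(2)) = sqrt(-2033 - 40*4) = sqrt(-2033 - 160) = sqrt(-2193) = I*sqrt(2193)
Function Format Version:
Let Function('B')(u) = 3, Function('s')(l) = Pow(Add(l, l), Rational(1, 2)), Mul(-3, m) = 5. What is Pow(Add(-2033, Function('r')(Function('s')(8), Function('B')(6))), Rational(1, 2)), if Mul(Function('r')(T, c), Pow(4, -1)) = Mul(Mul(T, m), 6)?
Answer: Mul(I, Pow(2193, Rational(1, 2))) ≈ Mul(46.829, I)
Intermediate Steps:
m = Rational(-5, 3) (m = Mul(Rational(-1, 3), 5) = Rational(-5, 3) ≈ -1.6667)
Function('s')(l) = Mul(Pow(2, Rational(1, 2)), Pow(l, Rational(1, 2))) (Function('s')(l) = Pow(Mul(2, l), Rational(1, 2)) = Mul(Pow(2, Rational(1, 2)), Pow(l, Rational(1, 2))))
Function('r')(T, c) = Mul(-40, T) (Function('r')(T, c) = Mul(4, Mul(Mul(T, Rational(-5, 3)), 6)) = Mul(4, Mul(Mul(Rational(-5, 3), T), 6)) = Mul(4, Mul(-10, T)) = Mul(-40, T))
Pow(Add(-2033, Function('r')(Function('s')(8), Function('B')(6))), Rational(1, 2)) = Pow(Add(-2033, Mul(-40, Mul(Pow(2, Rational(1, 2)), Pow(8, Rational(1, 2))))), Rational(1, 2)) = Pow(Add(-2033, Mul(-40, Mul(Pow(2, Rational(1, 2)), Mul(2, Pow(2, Rational(1, 2)))))), Rational(1, 2)) = Pow(Add(-2033, Mul(-40, 4)), Rational(1, 2)) = Pow(Add(-2033, -160), Rational(1, 2)) = Pow(-2193, Rational(1, 2)) = Mul(I, Pow(2193, Rational(1, 2)))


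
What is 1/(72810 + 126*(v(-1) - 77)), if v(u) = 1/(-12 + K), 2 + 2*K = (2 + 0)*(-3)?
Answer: 8/504801 ≈ 1.5848e-5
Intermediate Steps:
K = -4 (K = -1 + ((2 + 0)*(-3))/2 = -1 + (2*(-3))/2 = -1 + (½)*(-6) = -1 - 3 = -4)
v(u) = -1/16 (v(u) = 1/(-12 - 4) = 1/(-16) = -1/16)
1/(72810 + 126*(v(-1) - 77)) = 1/(72810 + 126*(-1/16 - 77)) = 1/(72810 + 126*(-1233/16)) = 1/(72810 - 77679/8) = 1/(504801/8) = 8/504801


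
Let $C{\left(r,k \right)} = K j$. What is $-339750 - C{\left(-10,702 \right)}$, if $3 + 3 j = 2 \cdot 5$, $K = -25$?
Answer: $- \frac{1019075}{3} \approx -3.3969 \cdot 10^{5}$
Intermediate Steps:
$j = \frac{7}{3}$ ($j = -1 + \frac{2 \cdot 5}{3} = -1 + \frac{1}{3} \cdot 10 = -1 + \frac{10}{3} = \frac{7}{3} \approx 2.3333$)
$C{\left(r,k \right)} = - \frac{175}{3}$ ($C{\left(r,k \right)} = \left(-25\right) \frac{7}{3} = - \frac{175}{3}$)
$-339750 - C{\left(-10,702 \right)} = -339750 - - \frac{175}{3} = -339750 + \frac{175}{3} = - \frac{1019075}{3}$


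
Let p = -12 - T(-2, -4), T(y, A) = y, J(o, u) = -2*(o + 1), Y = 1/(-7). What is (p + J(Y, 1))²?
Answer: 6724/49 ≈ 137.22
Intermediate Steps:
Y = -⅐ ≈ -0.14286
J(o, u) = -2 - 2*o (J(o, u) = -2*(1 + o) = -2 - 2*o)
p = -10 (p = -12 - 1*(-2) = -12 + 2 = -10)
(p + J(Y, 1))² = (-10 + (-2 - 2*(-⅐)))² = (-10 + (-2 + 2/7))² = (-10 - 12/7)² = (-82/7)² = 6724/49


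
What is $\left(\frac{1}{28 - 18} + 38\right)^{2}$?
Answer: $\frac{145161}{100} \approx 1451.6$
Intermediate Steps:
$\left(\frac{1}{28 - 18} + 38\right)^{2} = \left(\frac{1}{10} + 38\right)^{2} = \left(\frac{381}{10}\right)^{2} = \frac{145161}{100}$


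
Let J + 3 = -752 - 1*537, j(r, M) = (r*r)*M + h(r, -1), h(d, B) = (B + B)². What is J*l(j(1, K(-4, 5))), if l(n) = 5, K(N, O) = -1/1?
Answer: -6460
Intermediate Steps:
K(N, O) = -1 (K(N, O) = -1*1 = -1)
h(d, B) = 4*B² (h(d, B) = (2*B)² = 4*B²)
j(r, M) = 4 + M*r² (j(r, M) = (r*r)*M + 4*(-1)² = r²*M + 4*1 = M*r² + 4 = 4 + M*r²)
J = -1292 (J = -3 + (-752 - 1*537) = -3 + (-752 - 537) = -3 - 1289 = -1292)
J*l(j(1, K(-4, 5))) = -1292*5 = -6460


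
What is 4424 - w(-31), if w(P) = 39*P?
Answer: 5633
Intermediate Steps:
4424 - w(-31) = 4424 - 39*(-31) = 4424 - 1*(-1209) = 4424 + 1209 = 5633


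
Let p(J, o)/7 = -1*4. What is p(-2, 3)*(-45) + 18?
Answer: 1278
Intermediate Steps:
p(J, o) = -28 (p(J, o) = 7*(-1*4) = 7*(-4) = -28)
p(-2, 3)*(-45) + 18 = -28*(-45) + 18 = 1260 + 18 = 1278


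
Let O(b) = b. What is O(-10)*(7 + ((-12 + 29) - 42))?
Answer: 180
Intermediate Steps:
O(-10)*(7 + ((-12 + 29) - 42)) = -10*(7 + ((-12 + 29) - 42)) = -10*(7 + (17 - 42)) = -10*(7 - 25) = -10*(-18) = 180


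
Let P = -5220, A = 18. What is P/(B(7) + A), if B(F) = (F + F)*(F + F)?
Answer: -2610/107 ≈ -24.393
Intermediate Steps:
B(F) = 4*F**2 (B(F) = (2*F)*(2*F) = 4*F**2)
P/(B(7) + A) = -5220/(4*7**2 + 18) = -5220/(4*49 + 18) = -5220/(196 + 18) = -5220/214 = (1/214)*(-5220) = -2610/107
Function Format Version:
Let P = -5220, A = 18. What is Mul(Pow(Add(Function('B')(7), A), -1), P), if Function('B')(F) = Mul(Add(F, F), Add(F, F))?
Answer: Rational(-2610, 107) ≈ -24.393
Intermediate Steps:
Function('B')(F) = Mul(4, Pow(F, 2)) (Function('B')(F) = Mul(Mul(2, F), Mul(2, F)) = Mul(4, Pow(F, 2)))
Mul(Pow(Add(Function('B')(7), A), -1), P) = Mul(Pow(Add(Mul(4, Pow(7, 2)), 18), -1), -5220) = Mul(Pow(Add(Mul(4, 49), 18), -1), -5220) = Mul(Pow(Add(196, 18), -1), -5220) = Mul(Pow(214, -1), -5220) = Mul(Rational(1, 214), -5220) = Rational(-2610, 107)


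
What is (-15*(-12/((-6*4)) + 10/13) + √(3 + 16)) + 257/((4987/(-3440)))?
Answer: -25454645/129662 + √19 ≈ -191.96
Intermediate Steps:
(-15*(-12/((-6*4)) + 10/13) + √(3 + 16)) + 257/((4987/(-3440))) = (-15*(-12/(-24) + 10*(1/13)) + √19) + 257/((4987*(-1/3440))) = (-15*(-12*(-1/24) + 10/13) + √19) + 257/(-4987/3440) = (-15*(½ + 10/13) + √19) + 257*(-3440/4987) = (-15*33/26 + √19) - 884080/4987 = (-495/26 + √19) - 884080/4987 = -25454645/129662 + √19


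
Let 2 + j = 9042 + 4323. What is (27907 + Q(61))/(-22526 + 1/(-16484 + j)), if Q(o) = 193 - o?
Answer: -87509719/70303647 ≈ -1.2447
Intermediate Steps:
j = 13363 (j = -2 + (9042 + 4323) = -2 + 13365 = 13363)
(27907 + Q(61))/(-22526 + 1/(-16484 + j)) = (27907 + (193 - 1*61))/(-22526 + 1/(-16484 + 13363)) = (27907 + (193 - 61))/(-22526 + 1/(-3121)) = (27907 + 132)/(-22526 - 1/3121) = 28039/(-70303647/3121) = 28039*(-3121/70303647) = -87509719/70303647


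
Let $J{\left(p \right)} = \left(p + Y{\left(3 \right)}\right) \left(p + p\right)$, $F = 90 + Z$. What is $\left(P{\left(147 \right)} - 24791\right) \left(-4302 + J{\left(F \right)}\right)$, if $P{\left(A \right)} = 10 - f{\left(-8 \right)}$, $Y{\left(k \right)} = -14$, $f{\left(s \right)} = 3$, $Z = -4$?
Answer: $-200304288$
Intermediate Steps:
$F = 86$ ($F = 90 - 4 = 86$)
$P{\left(A \right)} = 7$ ($P{\left(A \right)} = 10 - 3 = 7$)
$J{\left(p \right)} = 2 p \left(-14 + p\right)$ ($J{\left(p \right)} = \left(p - 14\right) \left(p + p\right) = \left(-14 + p\right) 2 p = 2 p \left(-14 + p\right)$)
$\left(P{\left(147 \right)} - 24791\right) \left(-4302 + J{\left(F \right)}\right) = \left(7 - 24791\right) \left(-4302 + 2 \cdot 86 \left(-14 + 86\right)\right) = - 24784 \left(-4302 + 2 \cdot 86 \cdot 72\right) = - 24784 \left(-4302 + 12384\right) = \left(-24784\right) 8082 = -200304288$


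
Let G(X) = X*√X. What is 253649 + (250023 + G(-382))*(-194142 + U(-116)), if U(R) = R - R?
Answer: -48539711617 + 74162244*I*√382 ≈ -4.854e+10 + 1.4495e+9*I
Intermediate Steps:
U(R) = 0
G(X) = X^(3/2)
253649 + (250023 + G(-382))*(-194142 + U(-116)) = 253649 + (250023 + (-382)^(3/2))*(-194142 + 0) = 253649 + (250023 - 382*I*√382)*(-194142) = 253649 + (-48539965266 + 74162244*I*√382) = -48539711617 + 74162244*I*√382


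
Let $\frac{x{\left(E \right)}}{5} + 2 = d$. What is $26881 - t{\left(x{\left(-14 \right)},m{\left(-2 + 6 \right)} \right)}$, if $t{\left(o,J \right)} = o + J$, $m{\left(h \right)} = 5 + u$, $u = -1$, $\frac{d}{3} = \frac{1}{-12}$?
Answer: $\frac{107553}{4} \approx 26888.0$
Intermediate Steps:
$d = - \frac{1}{4}$ ($d = \frac{3}{-12} = 3 \left(- \frac{1}{12}\right) = - \frac{1}{4} \approx -0.25$)
$x{\left(E \right)} = - \frac{45}{4}$ ($x{\left(E \right)} = -10 + 5 \left(- \frac{1}{4}\right) = -10 - \frac{5}{4} = - \frac{45}{4}$)
$m{\left(h \right)} = 4$ ($m{\left(h \right)} = 5 - 1 = 4$)
$t{\left(o,J \right)} = J + o$
$26881 - t{\left(x{\left(-14 \right)},m{\left(-2 + 6 \right)} \right)} = 26881 - \left(4 - \frac{45}{4}\right) = 26881 - - \frac{29}{4} = 26881 + \frac{29}{4} = \frac{107553}{4}$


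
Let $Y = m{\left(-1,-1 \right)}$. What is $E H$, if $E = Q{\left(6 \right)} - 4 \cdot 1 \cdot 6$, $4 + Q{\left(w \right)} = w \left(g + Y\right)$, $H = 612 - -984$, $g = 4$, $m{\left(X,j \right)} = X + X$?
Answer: $-25536$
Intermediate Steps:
$m{\left(X,j \right)} = 2 X$
$Y = -2$ ($Y = 2 \left(-1\right) = -2$)
$H = 1596$ ($H = 612 + 984 = 1596$)
$Q{\left(w \right)} = -4 + 2 w$ ($Q{\left(w \right)} = -4 + w \left(4 - 2\right) = -4 + w 2 = -4 + 2 w$)
$E = -16$ ($E = \left(-4 + 2 \cdot 6\right) - 4 \cdot 1 \cdot 6 = \left(-4 + 12\right) - 4 \cdot 6 = 8 - 24 = -16$)
$E H = \left(-16\right) 1596 = -25536$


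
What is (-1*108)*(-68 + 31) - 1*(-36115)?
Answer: 40111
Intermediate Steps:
(-1*108)*(-68 + 31) - 1*(-36115) = -108*(-37) + 36115 = 3996 + 36115 = 40111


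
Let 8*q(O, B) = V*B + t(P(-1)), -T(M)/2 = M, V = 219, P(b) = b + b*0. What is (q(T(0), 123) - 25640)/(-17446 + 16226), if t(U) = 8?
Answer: 35635/1952 ≈ 18.256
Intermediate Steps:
P(b) = b (P(b) = b + 0 = b)
T(M) = -2*M
q(O, B) = 1 + 219*B/8 (q(O, B) = (219*B + 8)/8 = (8 + 219*B)/8 = 1 + 219*B/8)
(q(T(0), 123) - 25640)/(-17446 + 16226) = ((1 + (219/8)*123) - 25640)/(-17446 + 16226) = ((1 + 26937/8) - 25640)/(-1220) = (26945/8 - 25640)*(-1/1220) = -178175/8*(-1/1220) = 35635/1952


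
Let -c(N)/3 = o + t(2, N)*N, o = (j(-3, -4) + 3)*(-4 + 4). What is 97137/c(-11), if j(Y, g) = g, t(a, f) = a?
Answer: 32379/22 ≈ 1471.8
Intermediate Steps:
o = 0 (o = (-4 + 3)*(-4 + 4) = -1*0 = 0)
c(N) = -6*N (c(N) = -3*(0 + 2*N) = -6*N)
97137/c(-11) = 97137/((-6*(-11))) = 97137/66 = 97137*(1/66) = 32379/22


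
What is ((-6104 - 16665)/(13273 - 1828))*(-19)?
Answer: 432611/11445 ≈ 37.799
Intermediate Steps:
((-6104 - 16665)/(13273 - 1828))*(-19) = -22769/11445*(-19) = 432611/11445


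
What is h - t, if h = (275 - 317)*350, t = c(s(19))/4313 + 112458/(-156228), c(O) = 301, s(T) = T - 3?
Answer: -1650764840679/112301894 ≈ -14699.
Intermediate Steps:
s(T) = -3 + T
t = -73001121/112301894 (t = 301/4313 + 112458/(-156228) = 301*(1/4313) + 112458*(-1/156228) = 301/4313 - 18743/26038 = -73001121/112301894 ≈ -0.65004)
h = -14700 (h = -42*350 = -14700)
h - t = -14700 - 1*(-73001121/112301894) = -14700 + 73001121/112301894 = -1650764840679/112301894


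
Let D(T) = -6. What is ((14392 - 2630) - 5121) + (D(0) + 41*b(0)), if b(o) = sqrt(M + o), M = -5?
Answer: 6635 + 41*I*sqrt(5) ≈ 6635.0 + 91.679*I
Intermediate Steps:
b(o) = sqrt(-5 + o)
((14392 - 2630) - 5121) + (D(0) + 41*b(0)) = ((14392 - 2630) - 5121) + (-6 + 41*sqrt(-5 + 0)) = (11762 - 5121) + (-6 + 41*sqrt(-5)) = 6641 + (-6 + 41*(I*sqrt(5))) = 6641 + (-6 + 41*I*sqrt(5)) = 6635 + 41*I*sqrt(5)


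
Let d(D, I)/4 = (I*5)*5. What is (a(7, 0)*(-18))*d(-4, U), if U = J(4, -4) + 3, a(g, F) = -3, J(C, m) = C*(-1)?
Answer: -5400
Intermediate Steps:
J(C, m) = -C
U = -1 (U = -1*4 + 3 = -4 + 3 = -1)
d(D, I) = 100*I (d(D, I) = 4*((I*5)*5) = 4*((5*I)*5) = 4*(25*I) = 100*I)
(a(7, 0)*(-18))*d(-4, U) = (-3*(-18))*(100*(-1)) = 54*(-100) = -5400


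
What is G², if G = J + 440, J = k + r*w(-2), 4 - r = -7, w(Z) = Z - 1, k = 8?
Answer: 172225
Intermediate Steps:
w(Z) = -1 + Z
r = 11 (r = 4 - 1*(-7) = 4 + 7 = 11)
J = -25 (J = 8 + 11*(-1 - 2) = 8 + 11*(-3) = 8 - 33 = -25)
G = 415 (G = -25 + 440 = 415)
G² = 415² = 172225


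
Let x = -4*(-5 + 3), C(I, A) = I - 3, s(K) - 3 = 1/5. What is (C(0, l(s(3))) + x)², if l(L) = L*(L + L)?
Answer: 25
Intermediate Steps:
s(K) = 16/5 (s(K) = 3 + 1/5 = 3 + ⅕ = 16/5)
l(L) = 2*L² (l(L) = L*(2*L) = 2*L²)
C(I, A) = -3 + I
x = 8 (x = -4*(-2) = 8)
(C(0, l(s(3))) + x)² = ((-3 + 0) + 8)² = (-3 + 8)² = 5² = 25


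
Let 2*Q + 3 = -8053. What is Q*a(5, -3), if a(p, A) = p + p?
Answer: -40280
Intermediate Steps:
Q = -4028 (Q = -3/2 + (½)*(-8053) = -3/2 - 8053/2 = -4028)
a(p, A) = 2*p
Q*a(5, -3) = -8056*5 = -4028*10 = -40280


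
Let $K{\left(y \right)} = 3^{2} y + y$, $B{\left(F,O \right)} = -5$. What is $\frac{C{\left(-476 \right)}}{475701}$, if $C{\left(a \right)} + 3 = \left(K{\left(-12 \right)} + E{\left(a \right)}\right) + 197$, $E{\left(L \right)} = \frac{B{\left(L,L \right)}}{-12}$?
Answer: $\frac{893}{5708412} \approx 0.00015644$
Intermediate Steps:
$E{\left(L \right)} = \frac{5}{12}$ ($E{\left(L \right)} = - \frac{5}{-12} = \left(-5\right) \left(- \frac{1}{12}\right) = \frac{5}{12}$)
$K{\left(y \right)} = 10 y$ ($K{\left(y \right)} = 9 y + y = 10 y$)
$C{\left(a \right)} = \frac{893}{12}$ ($C{\left(a \right)} = -3 + \left(\left(10 \left(-12\right) + \frac{5}{12}\right) + 197\right) = -3 + \left(\left(-120 + \frac{5}{12}\right) + 197\right) = -3 + \left(- \frac{1435}{12} + 197\right) = -3 + \frac{929}{12} = \frac{893}{12}$)
$\frac{C{\left(-476 \right)}}{475701} = \frac{893}{12 \cdot 475701} = \frac{893}{12} \cdot \frac{1}{475701} = \frac{893}{5708412}$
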